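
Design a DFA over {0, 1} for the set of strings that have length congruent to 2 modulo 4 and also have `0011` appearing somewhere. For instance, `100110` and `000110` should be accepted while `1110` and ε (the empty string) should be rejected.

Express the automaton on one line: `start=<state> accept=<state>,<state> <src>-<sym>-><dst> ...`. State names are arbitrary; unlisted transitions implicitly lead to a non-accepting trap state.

Handle the two conditions separately and then intersect. One (4 states) tracks the input length modulo 4; the other (5 states) tracks whether and how much of `0011` has been seen. Each combined state is a pair, one component from each; accept when both components accept.
          0    1  
>  S0     S1   S2 
   S1     S3   S4 
   S2     S5   S4 
   S3     S6   S7 
   S4     S8   S9 
   S5     S6   S9 
   S6    S10  S11 
   S7    S12  S13 
   S8    S10   S0 
   S9    S12   S0 
   S10   S14  S15 
   S11    S1  S16 
   S12   S14   S2 
   S13   S16  S16 
   S14    S3  S17 
   S15    S5  S18 
   S16   S18  S18 
   S17    S8  S19 
 * S18   S19  S19 
   S19   S13  S13 
(> = start, * = accepting)

start=S0 accept=S18 S0-0->S1 S0-1->S2 S1-0->S3 S1-1->S4 S2-0->S5 S2-1->S4 S3-0->S6 S3-1->S7 S4-0->S8 S4-1->S9 S5-0->S6 S5-1->S9 S6-0->S10 S6-1->S11 S7-0->S12 S7-1->S13 S8-0->S10 S8-1->S0 S9-0->S12 S9-1->S0 S10-0->S14 S10-1->S15 S11-0->S1 S11-1->S16 S12-0->S14 S12-1->S2 S13-0->S16 S13-1->S16 S14-0->S3 S14-1->S17 S15-0->S5 S15-1->S18 S16-0->S18 S16-1->S18 S17-0->S8 S17-1->S19 S18-0->S19 S18-1->S19 S19-0->S13 S19-1->S13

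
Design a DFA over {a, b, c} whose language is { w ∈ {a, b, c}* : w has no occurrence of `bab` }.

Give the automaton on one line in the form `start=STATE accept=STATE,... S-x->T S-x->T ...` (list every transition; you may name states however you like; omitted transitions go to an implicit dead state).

This is the complement of 'contains `bab`'. Use the same substring-matching states — q0 through q3 holding how much of `bab` has just been matched — but flip the accepting set: everything except the trap q3 accepts.
With 4 states:
        a   b   c  
>* q0   q0  q1  q0 
 * q1   q2  q1  q0 
 * q2   q0  q3  q0 
   q3   q3  q3  q3 
(> = start, * = accepting)

start=q0 accept=q0,q1,q2 q0-a->q0 q0-b->q1 q0-c->q0 q1-a->q2 q1-b->q1 q1-c->q0 q2-a->q0 q2-b->q3 q2-c->q0 q3-a->q3 q3-b->q3 q3-c->q3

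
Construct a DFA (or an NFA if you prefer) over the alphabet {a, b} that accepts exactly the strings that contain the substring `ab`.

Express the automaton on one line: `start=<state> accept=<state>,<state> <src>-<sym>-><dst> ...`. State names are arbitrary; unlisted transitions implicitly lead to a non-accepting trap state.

start=S0 accept=S2 S0-a->S1 S0-b->S0 S1-a->S1 S1-b->S2 S2-a->S2 S2-b->S2

States S0..S1 record the length of the longest prefix of `ab` that matches the current input suffix. Reaching S2 means `ab` has been seen, and we stay there forever. Accept from S2.
3 states suffice.
        a   b  
>  S0   S1  S0 
   S1   S1  S2 
 * S2   S2  S2 
(> = start, * = accepting)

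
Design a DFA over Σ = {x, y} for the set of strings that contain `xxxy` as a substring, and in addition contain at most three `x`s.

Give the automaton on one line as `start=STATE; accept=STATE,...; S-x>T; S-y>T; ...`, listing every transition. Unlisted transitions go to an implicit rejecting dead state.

start=S0; accept=S5; S0-x>S1; S0-y>S0; S1-x>S2; S1-y>S3; S2-x>S4; S2-y>S3; S3-x>S3; S3-y>S3; S4-x>S3; S4-y>S5; S5-x>S3; S5-y>S5

Build one automaton per condition and run them in lockstep. The first has 5 states tracking whether and how much of `xxxy` has been seen; the second has 5 states tracking the count of `x`s, saturating at 4. A product state is a pair (one from each), accepting exactly when both do. Equivalent product states are then merged.
With 6 states:
        x   y  
>  S0   S1  S0 
   S1   S2  S3 
   S2   S4  S3 
   S3   S3  S3 
   S4   S3  S5 
 * S5   S3  S5 
(> = start, * = accepting)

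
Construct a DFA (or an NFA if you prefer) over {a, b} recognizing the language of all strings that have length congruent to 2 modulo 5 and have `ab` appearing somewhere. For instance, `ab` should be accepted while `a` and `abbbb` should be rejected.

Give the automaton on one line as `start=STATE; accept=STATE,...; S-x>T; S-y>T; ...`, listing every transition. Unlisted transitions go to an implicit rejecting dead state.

Handle the two conditions separately and then intersect. The first has 5 states tracking the input length modulo 5; the second has 3 states tracking whether and how much of `ab` has been seen. A product state is a pair (one from each), accepting exactly when both do.
With 15 states:
          a    b  
>  q0     q1   q2 
   q1     q3   q4 
   q2     q3   q5 
   q3     q6   q7 
 * q4     q7   q7 
   q5     q6   q8 
   q6     q9  q10 
   q7    q10  q10 
   q8     q9  q11 
   q9    q12  q13 
   q10   q13  q13 
   q11   q12   q0 
   q12    q1  q14 
   q13   q14  q14 
   q14    q4   q4 
(> = start, * = accepting)

start=q0; accept=q4; q0-a>q1; q0-b>q2; q1-a>q3; q1-b>q4; q2-a>q3; q2-b>q5; q3-a>q6; q3-b>q7; q4-a>q7; q4-b>q7; q5-a>q6; q5-b>q8; q6-a>q9; q6-b>q10; q7-a>q10; q7-b>q10; q8-a>q9; q8-b>q11; q9-a>q12; q9-b>q13; q10-a>q13; q10-b>q13; q11-a>q12; q11-b>q0; q12-a>q1; q12-b>q14; q13-a>q14; q13-b>q14; q14-a>q4; q14-b>q4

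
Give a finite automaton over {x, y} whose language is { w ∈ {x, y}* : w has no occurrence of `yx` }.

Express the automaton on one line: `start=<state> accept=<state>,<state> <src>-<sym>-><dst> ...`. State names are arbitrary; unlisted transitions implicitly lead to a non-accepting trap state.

Track partial matches of the forbidden pattern `yx`. State S2 is a dead state reached once `yx` has occurred; every other state accepts. S0 means no part of `yx` is currently matched.
With 3 states:
        x   y  
>* S0   S0  S1 
 * S1   S2  S1 
   S2   S2  S2 
(> = start, * = accepting)

start=S0 accept=S0,S1 S0-x->S0 S0-y->S1 S1-x->S2 S1-y->S1 S2-x->S2 S2-y->S2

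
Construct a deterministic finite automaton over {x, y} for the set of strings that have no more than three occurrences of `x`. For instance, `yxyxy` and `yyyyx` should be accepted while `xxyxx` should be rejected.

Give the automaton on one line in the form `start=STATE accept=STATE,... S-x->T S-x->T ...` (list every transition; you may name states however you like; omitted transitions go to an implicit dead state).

Count `x`s, saturating at 4: states q0 through q3 mean 0 through 3 `x`s seen; q4 means more than 3. Each `x` increments (capped at q4); other symbols loop. Accept from {q0, q1, q2, q3}.
        x   y  
>* q0   q1  q0 
 * q1   q2  q1 
 * q2   q3  q2 
 * q3   q4  q3 
   q4   q4  q4 
(> = start, * = accepting)

start=q0 accept=q0,q1,q2,q3 q0-x->q1 q0-y->q0 q1-x->q2 q1-y->q1 q2-x->q3 q2-y->q2 q3-x->q4 q3-y->q3 q4-x->q4 q4-y->q4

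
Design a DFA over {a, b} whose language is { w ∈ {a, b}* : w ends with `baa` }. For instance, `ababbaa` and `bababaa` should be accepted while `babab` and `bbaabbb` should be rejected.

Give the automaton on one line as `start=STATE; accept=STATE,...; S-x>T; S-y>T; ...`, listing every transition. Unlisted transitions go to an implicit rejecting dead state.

start=s0; accept=s3; s0-a>s0; s0-b>s1; s1-a>s2; s1-b>s1; s2-a>s3; s2-b>s1; s3-a>s0; s3-b>s1

Let each state record the length of the longest suffix of the input read so far that is also a prefix of `baa`. s1 means the last symbol is `b`; s2 means the last 2 symbols are `ba`; s3 means the last 3 symbols are `baa`. Accept only at s3, where the string currently ends in `baa`.
        a   b  
>  s0   s0  s1 
   s1   s2  s1 
   s2   s3  s1 
 * s3   s0  s1 
(> = start, * = accepting)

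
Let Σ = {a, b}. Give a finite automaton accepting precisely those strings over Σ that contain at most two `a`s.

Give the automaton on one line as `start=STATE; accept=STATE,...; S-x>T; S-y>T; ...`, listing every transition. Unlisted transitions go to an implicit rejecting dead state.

start=q0; accept=q0,q1,q2; q0-a>q1; q0-b>q0; q1-a>q2; q1-b>q1; q2-a>q3; q2-b>q2; q3-a>q3; q3-b>q3

Only the number of `a`s matters, and only up to 3. Make a chain q0 → q1 → q2 → q3 advanced by each `a` (with q3 absorbing); every other symbol self-loops. The accepting set is {q0, q1, q2}.
        a   b  
>* q0   q1  q0 
 * q1   q2  q1 
 * q2   q3  q2 
   q3   q3  q3 
(> = start, * = accepting)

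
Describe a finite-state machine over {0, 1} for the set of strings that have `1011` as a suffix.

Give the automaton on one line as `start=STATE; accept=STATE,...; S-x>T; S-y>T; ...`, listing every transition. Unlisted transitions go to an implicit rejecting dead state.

Remember how much of `1011` the current input suffix matches. State s0 means no match yet; s1 means the last symbol is `1`; s2 means the last 2 symbols are `10`; s3 means the last 3 symbols are `101`; s4 means the last 4 symbols are `1011`. Only s4 accepts. On a mismatch, fall back to the longest proper suffix that is still a prefix of `1011`.
5 states suffice.
        0   1  
>  s0   s0  s1 
   s1   s2  s1 
   s2   s0  s3 
   s3   s2  s4 
 * s4   s2  s1 
(> = start, * = accepting)

start=s0; accept=s4; s0-0>s0; s0-1>s1; s1-0>s2; s1-1>s1; s2-0>s0; s2-1>s3; s3-0>s2; s3-1>s4; s4-0>s2; s4-1>s1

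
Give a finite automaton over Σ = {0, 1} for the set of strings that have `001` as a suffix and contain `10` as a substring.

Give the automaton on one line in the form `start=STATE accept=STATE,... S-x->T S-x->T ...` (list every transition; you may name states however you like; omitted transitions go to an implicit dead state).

start=s0 accept=s4 s0-0->s0 s0-1->s1 s1-0->s2 s1-1->s1 s2-0->s3 s2-1->s1 s3-0->s3 s3-1->s4 s4-0->s2 s4-1->s1

Run two small machines in parallel and take their product. The first has 4 states tracking how much of the suffix `001` has currently been matched; the second has 3 states tracking whether and how much of `10` has been seen. A product state is a pair (one from each), accepting exactly when both do. Equivalent product states are then merged.
        0   1  
>  s0   s0  s1 
   s1   s2  s1 
   s2   s3  s1 
   s3   s3  s4 
 * s4   s2  s1 
(> = start, * = accepting)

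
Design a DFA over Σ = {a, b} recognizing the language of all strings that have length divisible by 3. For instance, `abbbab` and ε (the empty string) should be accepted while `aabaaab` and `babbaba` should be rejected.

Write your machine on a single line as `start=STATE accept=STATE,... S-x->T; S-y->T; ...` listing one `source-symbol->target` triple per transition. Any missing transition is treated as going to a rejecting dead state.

start=q0; accept=q0; q0-a->q1; q0-b->q1; q1-a->q2; q1-b->q2; q2-a->q0; q2-b->q0

Count input length modulo 3: every symbol advances one step around the cycle q0 → q1 → q2 → q0. Accept at q0.
        a   b  
>* q0   q1  q1 
   q1   q2  q2 
   q2   q0  q0 
(> = start, * = accepting)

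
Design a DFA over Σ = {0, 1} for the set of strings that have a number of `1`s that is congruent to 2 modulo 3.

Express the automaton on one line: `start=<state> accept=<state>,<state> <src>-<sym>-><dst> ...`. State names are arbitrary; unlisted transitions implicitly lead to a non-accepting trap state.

start=A accept=C A-0->A A-1->B B-0->B B-1->C C-0->C C-1->A

The only thing that matters is how many `1`s have appeared, reduced mod 3. Use one state per residue: A for 0, …, C for 2. Reading `1` moves to the next residue; anything else stays put. C is accepting.
With 3 states:
       0  1 
>  A   A  B 
   B   B  C 
 * C   C  A 
(> = start, * = accepting)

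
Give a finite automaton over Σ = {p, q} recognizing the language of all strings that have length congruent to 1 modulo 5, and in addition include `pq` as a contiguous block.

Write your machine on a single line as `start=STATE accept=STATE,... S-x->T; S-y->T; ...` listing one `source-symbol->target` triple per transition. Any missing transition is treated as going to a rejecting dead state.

start=A; accept=O; A-p->B; A-q->C; B-p->D; B-q->E; C-p->D; C-q->F; D-p->G; D-q->H; E-p->H; E-q->H; F-p->G; F-q->I; G-p->J; G-q->K; H-p->K; H-q->K; I-p->J; I-q->L; J-p->M; J-q->N; K-p->N; K-q->N; L-p->M; L-q->A; M-p->B; M-q->O; N-p->O; N-q->O; O-p->E; O-q->E

Handle the two conditions separately and then intersect. The first has 5 states tracking the input length modulo 5; the second has 3 states tracking whether and how much of `pq` has been seen. A product state is a pair (one from each), accepting exactly when both do.
A 15-state machine:
       p  q 
>  A   B  C 
   B   D  E 
   C   D  F 
   D   G  H 
   E   H  H 
   F   G  I 
   G   J  K 
   H   K  K 
   I   J  L 
   J   M  N 
   K   N  N 
   L   M  A 
   M   B  O 
   N   O  O 
 * O   E  E 
(> = start, * = accepting)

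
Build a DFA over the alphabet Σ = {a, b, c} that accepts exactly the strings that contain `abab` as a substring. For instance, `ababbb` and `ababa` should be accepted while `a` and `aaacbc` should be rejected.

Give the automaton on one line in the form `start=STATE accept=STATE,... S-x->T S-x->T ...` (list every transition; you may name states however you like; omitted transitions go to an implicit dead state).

start=S0 accept=S4 S0-a->S1 S0-b->S0 S0-c->S0 S1-a->S1 S1-b->S2 S1-c->S0 S2-a->S3 S2-b->S0 S2-c->S0 S3-a->S1 S3-b->S4 S3-c->S0 S4-a->S4 S4-b->S4 S4-c->S4

Track how much of `abab` has been matched so far: state S0 is no progress, S4 is the absorbing accept state reached once `abab` has occurred. Intermediate states record partial matches; on a mismatch, fall back to the longest reusable overlap.
With 5 states:
        a   b   c  
>  S0   S1  S0  S0 
   S1   S1  S2  S0 
   S2   S3  S0  S0 
   S3   S1  S4  S0 
 * S4   S4  S4  S4 
(> = start, * = accepting)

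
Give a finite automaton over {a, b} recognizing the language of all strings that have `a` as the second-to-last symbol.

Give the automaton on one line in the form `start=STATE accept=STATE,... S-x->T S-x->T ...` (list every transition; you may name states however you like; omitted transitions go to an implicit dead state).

start=s0 accept=s3,s4 s0-a->s1 s0-b->s2 s1-a->s3 s1-b->s4 s2-a->s5 s2-b->s6 s3-a->s3 s3-b->s4 s4-a->s5 s4-b->s6 s5-a->s3 s5-b->s4 s6-a->s5 s6-b->s6

A DFA must remember the last 2 symbols (since which symbol is second-to-last isn't known until the input ends). Use one state per possible window of the last ≤2 symbols; accept from those whose window starts with `a`.
        a   b  
>  s0   s1  s2 
   s1   s3  s4 
   s2   s5  s6 
 * s3   s3  s4 
 * s4   s5  s6 
   s5   s3  s4 
   s6   s5  s6 
(> = start, * = accepting)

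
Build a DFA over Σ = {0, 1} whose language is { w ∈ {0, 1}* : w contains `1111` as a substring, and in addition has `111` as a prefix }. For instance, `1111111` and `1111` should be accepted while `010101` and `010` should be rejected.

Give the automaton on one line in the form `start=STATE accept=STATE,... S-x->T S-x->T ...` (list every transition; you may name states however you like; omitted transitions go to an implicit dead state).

Run two small machines in parallel and take their product. The first has 5 states tracking whether and how much of `1111` has been seen; the second has 5 states tracking whether the input so far still matches the prefix `111`. A product state is a pair (one from each), accepting exactly when both do.
          0    1  
>  q0     q1   q2 
   q1     q1   q3 
   q2     q1   q4 
   q3     q1   q5 
   q4     q1   q6 
   q5     q1   q7 
   q6     q8   q9 
   q7     q1  q10 
   q8     q8  q11 
 * q9     q9   q9 
   q10   q10  q10 
   q11    q8  q12 
   q12    q8   q6 
(> = start, * = accepting)

start=q0 accept=q9 q0-0->q1 q0-1->q2 q1-0->q1 q1-1->q3 q2-0->q1 q2-1->q4 q3-0->q1 q3-1->q5 q4-0->q1 q4-1->q6 q5-0->q1 q5-1->q7 q6-0->q8 q6-1->q9 q7-0->q1 q7-1->q10 q8-0->q8 q8-1->q11 q9-0->q9 q9-1->q9 q10-0->q10 q10-1->q10 q11-0->q8 q11-1->q12 q12-0->q8 q12-1->q6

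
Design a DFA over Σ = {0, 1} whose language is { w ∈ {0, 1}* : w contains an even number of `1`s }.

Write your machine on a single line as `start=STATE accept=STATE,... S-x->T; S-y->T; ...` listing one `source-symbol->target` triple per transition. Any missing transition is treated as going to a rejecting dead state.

start=q0; accept=q0; q0-0->q0; q0-1->q1; q1-0->q1; q1-1->q0

The only thing that matters is how many `1`s have appeared, reduced mod 2. Use one state per residue: q0 for 0, …, q1 for 1. Reading `1` moves to the next residue; anything else stays put. q0 is accepting.
A 2-state machine:
        0   1  
>* q0   q0  q1 
   q1   q1  q0 
(> = start, * = accepting)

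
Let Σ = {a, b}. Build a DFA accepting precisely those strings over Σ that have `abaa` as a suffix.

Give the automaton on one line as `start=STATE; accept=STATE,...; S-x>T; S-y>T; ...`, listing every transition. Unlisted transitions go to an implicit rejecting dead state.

start=S0; accept=S4; S0-a>S1; S0-b>S0; S1-a>S1; S1-b>S2; S2-a>S3; S2-b>S0; S3-a>S4; S3-b>S2; S4-a>S1; S4-b>S2

Let each state record the length of the longest suffix of the input read so far that is also a prefix of `abaa`. S1 means the last symbol is `a`; S2 means the last 2 symbols are `ab`; S3 means the last 3 symbols are `aba`; S4 means the last 4 symbols are `abaa`. Accept only at S4, where the string currently ends in `abaa`.
5 states suffice.
        a   b  
>  S0   S1  S0 
   S1   S1  S2 
   S2   S3  S0 
   S3   S4  S2 
 * S4   S1  S2 
(> = start, * = accepting)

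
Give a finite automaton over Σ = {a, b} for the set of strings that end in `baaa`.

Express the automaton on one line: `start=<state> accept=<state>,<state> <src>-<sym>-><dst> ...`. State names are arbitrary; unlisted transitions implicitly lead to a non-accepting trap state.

Remember how much of `baaa` the current input suffix matches. State s0 means no match yet; s1 means the last symbol is `b`; s2 means the last 2 symbols are `ba`; s3 means the last 3 symbols are `baa`; s4 means the last 4 symbols are `baaa`. Only s4 accepts. On a mismatch, fall back to the longest proper suffix that is still a prefix of `baaa`.
5 states suffice.
        a   b  
>  s0   s0  s1 
   s1   s2  s1 
   s2   s3  s1 
   s3   s4  s1 
 * s4   s0  s1 
(> = start, * = accepting)

start=s0 accept=s4 s0-a->s0 s0-b->s1 s1-a->s2 s1-b->s1 s2-a->s3 s2-b->s1 s3-a->s4 s3-b->s1 s4-a->s0 s4-b->s1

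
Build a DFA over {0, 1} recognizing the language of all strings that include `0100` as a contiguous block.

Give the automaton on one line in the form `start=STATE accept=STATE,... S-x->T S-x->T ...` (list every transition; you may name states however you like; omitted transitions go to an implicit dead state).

start=q0 accept=q4 q0-0->q1 q0-1->q0 q1-0->q1 q1-1->q2 q2-0->q3 q2-1->q0 q3-0->q4 q3-1->q2 q4-0->q4 q4-1->q4

Track how much of `0100` has been matched so far: state q0 is no progress, q4 is the absorbing accept state reached once `0100` has occurred. Intermediate states record partial matches; on a mismatch, fall back to the longest reusable overlap.
        0   1  
>  q0   q1  q0 
   q1   q1  q2 
   q2   q3  q0 
   q3   q4  q2 
 * q4   q4  q4 
(> = start, * = accepting)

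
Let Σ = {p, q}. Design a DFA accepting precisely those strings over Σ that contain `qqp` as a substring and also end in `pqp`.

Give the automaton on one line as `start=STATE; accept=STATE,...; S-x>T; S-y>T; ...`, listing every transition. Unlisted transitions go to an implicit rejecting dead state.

Run two small machines in parallel and take their product. The first has 4 states tracking whether and how much of `qqp` has been seen; the second has 4 states tracking how much of the suffix `pqp` has currently been matched. A product state is a pair (one from each), accepting exactly when both do. Equivalent product states are then merged.
With 6 states:
        p   q  
>  s0   s0  s1 
   s1   s0  s2 
   s2   s3  s2 
   s3   s3  s4 
   s4   s5  s2 
 * s5   s3  s4 
(> = start, * = accepting)

start=s0; accept=s5; s0-p>s0; s0-q>s1; s1-p>s0; s1-q>s2; s2-p>s3; s2-q>s2; s3-p>s3; s3-q>s4; s4-p>s5; s4-q>s2; s5-p>s3; s5-q>s4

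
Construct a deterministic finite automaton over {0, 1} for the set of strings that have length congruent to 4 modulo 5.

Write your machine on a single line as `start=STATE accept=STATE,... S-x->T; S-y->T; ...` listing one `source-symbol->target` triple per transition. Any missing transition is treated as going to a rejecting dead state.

start=q0; accept=q4; q0-0->q1; q0-1->q1; q1-0->q2; q1-1->q2; q2-0->q3; q2-1->q3; q3-0->q4; q3-1->q4; q4-0->q0; q4-1->q0

Only the length mod 5 matters, so use a 5-cycle: from any state, every input symbol moves to the next state, wrapping q4 back to q0. Mark q4 accepting.
With 5 states:
        0   1  
>  q0   q1  q1 
   q1   q2  q2 
   q2   q3  q3 
   q3   q4  q4 
 * q4   q0  q0 
(> = start, * = accepting)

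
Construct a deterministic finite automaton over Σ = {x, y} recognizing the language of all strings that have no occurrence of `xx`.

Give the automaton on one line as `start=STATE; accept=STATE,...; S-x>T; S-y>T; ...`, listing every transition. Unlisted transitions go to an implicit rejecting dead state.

Track partial matches of the forbidden pattern `xx`. State q2 is a dead state reached once `xx` has occurred; every other state accepts. q0 means no part of `xx` is currently matched.
        x   y  
>* q0   q1  q0 
 * q1   q2  q0 
   q2   q2  q2 
(> = start, * = accepting)

start=q0; accept=q0,q1; q0-x>q1; q0-y>q0; q1-x>q2; q1-y>q0; q2-x>q2; q2-y>q2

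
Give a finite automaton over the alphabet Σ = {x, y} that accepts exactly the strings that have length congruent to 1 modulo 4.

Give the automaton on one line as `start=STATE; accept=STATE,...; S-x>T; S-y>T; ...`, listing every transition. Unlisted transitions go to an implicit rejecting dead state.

start=q0; accept=q1; q0-x>q1; q0-y>q1; q1-x>q2; q1-y>q2; q2-x>q3; q2-y>q3; q3-x>q0; q3-y>q0

Only the length mod 4 matters, so use a 4-cycle: from any state, every input symbol moves to the next state, wrapping q3 back to q0. Mark q1 accepting.
4 states suffice.
        x   y  
>  q0   q1  q1 
 * q1   q2  q2 
   q2   q3  q3 
   q3   q0  q0 
(> = start, * = accepting)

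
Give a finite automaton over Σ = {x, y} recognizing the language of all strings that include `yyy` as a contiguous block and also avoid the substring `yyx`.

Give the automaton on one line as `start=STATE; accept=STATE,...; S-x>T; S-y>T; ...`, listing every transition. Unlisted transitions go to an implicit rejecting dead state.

Handle the two conditions separately and then intersect. The first has 4 states tracking whether and how much of `yyy` has been seen; the second has 4 states tracking partial matches of the forbidden pattern `yyx`. A product state is a pair (one from each), accepting exactly when both do. Equivalent product states are then merged.
       x  y 
>  A   A  B 
   B   A  C 
   C   D  E 
   D   D  D 
 * E   D  E 
(> = start, * = accepting)

start=A; accept=E; A-x>A; A-y>B; B-x>A; B-y>C; C-x>D; C-y>E; D-x>D; D-y>D; E-x>D; E-y>E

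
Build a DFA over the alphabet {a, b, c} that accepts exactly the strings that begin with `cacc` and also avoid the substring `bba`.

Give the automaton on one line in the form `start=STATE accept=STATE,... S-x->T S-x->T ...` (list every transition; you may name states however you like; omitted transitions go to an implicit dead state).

Build one automaton per condition and run them in lockstep. The first has 6 states tracking whether the input so far still matches the prefix `cacc`; the second has 4 states tracking partial matches of the forbidden pattern `bba`. A product state is a pair (one from each), accepting exactly when both do. Equivalent product states are then merged.
An 8-state machine:
        a   b   c  
>  S0   S1  S1  S2 
   S1   S1  S1  S1 
   S2   S3  S1  S1 
   S3   S1  S1  S4 
   S4   S1  S1  S5 
 * S5   S5  S6  S5 
 * S6   S5  S7  S5 
 * S7   S1  S7  S5 
(> = start, * = accepting)

start=S0 accept=S5,S6,S7 S0-a->S1 S0-b->S1 S0-c->S2 S1-a->S1 S1-b->S1 S1-c->S1 S2-a->S3 S2-b->S1 S2-c->S1 S3-a->S1 S3-b->S1 S3-c->S4 S4-a->S1 S4-b->S1 S4-c->S5 S5-a->S5 S5-b->S6 S5-c->S5 S6-a->S5 S6-b->S7 S6-c->S5 S7-a->S1 S7-b->S7 S7-c->S5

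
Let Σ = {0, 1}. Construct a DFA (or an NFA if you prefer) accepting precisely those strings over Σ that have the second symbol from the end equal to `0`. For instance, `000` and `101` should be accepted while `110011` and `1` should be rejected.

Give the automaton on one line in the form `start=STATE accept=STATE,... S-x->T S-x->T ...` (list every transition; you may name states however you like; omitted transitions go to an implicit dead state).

start=s0 accept=s3,s4 s0-0->s1 s0-1->s2 s1-0->s3 s1-1->s4 s2-0->s5 s2-1->s6 s3-0->s3 s3-1->s4 s4-0->s5 s4-1->s6 s5-0->s3 s5-1->s4 s6-0->s5 s6-1->s6

Because acceptance depends on a position counted from the end, the machine has to buffer the most recent 2 symbols. Make each state the string of the last up-to-2 symbols read; on input `x` shift the window left and append `x`. Accept when the buffered window has length 2 and begins with `0`.
A 7-state machine:
        0   1  
>  s0   s1  s2 
   s1   s3  s4 
   s2   s5  s6 
 * s3   s3  s4 
 * s4   s5  s6 
   s5   s3  s4 
   s6   s5  s6 
(> = start, * = accepting)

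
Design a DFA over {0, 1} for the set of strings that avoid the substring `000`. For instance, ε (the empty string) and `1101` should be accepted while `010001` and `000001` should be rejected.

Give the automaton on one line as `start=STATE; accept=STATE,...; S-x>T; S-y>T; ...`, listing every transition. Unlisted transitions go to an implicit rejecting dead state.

start=q0; accept=q0,q1,q2; q0-0>q1; q0-1>q0; q1-0>q2; q1-1>q0; q2-0>q3; q2-1>q0; q3-0>q3; q3-1>q3

Track partial matches of the forbidden pattern `000`. State q3 is a dead state reached once `000` has occurred; every other state accepts. q0 means no part of `000` is currently matched.
        0   1  
>* q0   q1  q0 
 * q1   q2  q0 
 * q2   q3  q0 
   q3   q3  q3 
(> = start, * = accepting)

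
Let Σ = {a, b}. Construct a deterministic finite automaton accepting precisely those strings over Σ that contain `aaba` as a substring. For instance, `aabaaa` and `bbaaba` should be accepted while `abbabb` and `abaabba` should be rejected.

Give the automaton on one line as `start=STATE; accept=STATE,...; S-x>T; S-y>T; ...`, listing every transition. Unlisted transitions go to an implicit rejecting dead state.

start=q0; accept=q4; q0-a>q1; q0-b>q0; q1-a>q2; q1-b>q0; q2-a>q2; q2-b>q3; q3-a>q4; q3-b>q0; q4-a>q4; q4-b>q4

States q0..q3 record the length of the longest prefix of `aaba` that matches the current input suffix. Reaching q4 means `aaba` has been seen, and we stay there forever. Accept from q4.
With 5 states:
        a   b  
>  q0   q1  q0 
   q1   q2  q0 
   q2   q2  q3 
   q3   q4  q0 
 * q4   q4  q4 
(> = start, * = accepting)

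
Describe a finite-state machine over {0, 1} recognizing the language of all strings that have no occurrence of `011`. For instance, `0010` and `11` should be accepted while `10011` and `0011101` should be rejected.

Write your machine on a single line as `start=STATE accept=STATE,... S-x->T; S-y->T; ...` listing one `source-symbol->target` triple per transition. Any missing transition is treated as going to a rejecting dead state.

start=s0; accept=s0,s1,s2; s0-0->s1; s0-1->s0; s1-0->s1; s1-1->s2; s2-0->s1; s2-1->s3; s3-0->s3; s3-1->s3

Track partial matches of the forbidden pattern `011`. State s3 is a dead state reached once `011` has occurred; every other state accepts. s0 means no part of `011` is currently matched.
A 4-state machine:
        0   1  
>* s0   s1  s0 
 * s1   s1  s2 
 * s2   s1  s3 
   s3   s3  s3 
(> = start, * = accepting)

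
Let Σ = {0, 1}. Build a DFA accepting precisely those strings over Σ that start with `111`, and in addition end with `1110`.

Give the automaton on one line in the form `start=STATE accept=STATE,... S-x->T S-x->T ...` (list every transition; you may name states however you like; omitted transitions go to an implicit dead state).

start=q0 accept=q8 q0-0->q1 q0-1->q2 q1-0->q1 q1-1->q3 q2-0->q1 q2-1->q4 q3-0->q1 q3-1->q5 q4-0->q1 q4-1->q6 q5-0->q1 q5-1->q7 q6-0->q8 q6-1->q6 q7-0->q9 q7-1->q7 q8-0->q10 q8-1->q11 q9-0->q1 q9-1->q3 q10-0->q10 q10-1->q11 q11-0->q10 q11-1->q12 q12-0->q10 q12-1->q6

Handle the two conditions separately and then intersect. The first has 5 states tracking whether the input so far still matches the prefix `111`; the second has 5 states tracking how much of the suffix `1110` has currently been matched. A product state is a pair (one from each), accepting exactly when both do.
13 states suffice.
          0    1  
>  q0     q1   q2 
   q1     q1   q3 
   q2     q1   q4 
   q3     q1   q5 
   q4     q1   q6 
   q5     q1   q7 
   q6     q8   q6 
   q7     q9   q7 
 * q8    q10  q11 
   q9     q1   q3 
   q10   q10  q11 
   q11   q10  q12 
   q12   q10   q6 
(> = start, * = accepting)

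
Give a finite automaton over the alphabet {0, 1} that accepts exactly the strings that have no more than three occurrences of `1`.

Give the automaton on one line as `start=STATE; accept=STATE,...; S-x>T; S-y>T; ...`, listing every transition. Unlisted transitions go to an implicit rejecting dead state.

start=S0; accept=S0,S1,S2,S3; S0-0>S0; S0-1>S1; S1-0>S1; S1-1>S2; S2-0>S2; S2-1>S3; S3-0>S3; S3-1>S4; S4-0>S4; S4-1>S4

Only the number of `1`s matters, and only up to 4. Make a chain S0 → S1 → S2 → S3 → S4 advanced by each `1` (with S4 absorbing); every other symbol self-loops. The accepting set is {S0, S1, S2, S3}.
5 states suffice.
        0   1  
>* S0   S0  S1 
 * S1   S1  S2 
 * S2   S2  S3 
 * S3   S3  S4 
   S4   S4  S4 
(> = start, * = accepting)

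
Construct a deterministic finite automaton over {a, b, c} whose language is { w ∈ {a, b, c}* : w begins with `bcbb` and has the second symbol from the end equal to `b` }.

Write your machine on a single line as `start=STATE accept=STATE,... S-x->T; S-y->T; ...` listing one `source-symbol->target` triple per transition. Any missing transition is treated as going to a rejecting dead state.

start=s0; accept=s15,s16,s17; s0-a->s1; s0-b->s2; s0-c->s3; s1-a->s4; s1-b->s5; s1-c->s6; s2-a->s7; s2-b->s8; s2-c->s9; s3-a->s10; s3-b->s11; s3-c->s12; s4-a->s4; s4-b->s5; s4-c->s6; s5-a->s7; s5-b->s8; s5-c->s13; s6-a->s10; s6-b->s11; s6-c->s12; s7-a->s4; s7-b->s5; s7-c->s6; s8-a->s7; s8-b->s8; s8-c->s13; s9-a->s10; s9-b->s14; s9-c->s12; s10-a->s4; s10-b->s5; s10-c->s6; s11-a->s7; s11-b->s8; s11-c->s13; s12-a->s10; s12-b->s11; s12-c->s12; s13-a->s10; s13-b->s11; s13-c->s12; s14-a->s7; s14-b->s15; s14-c->s13; s15-a->s16; s15-b->s15; s15-c->s17; s16-a->s18; s16-b->s19; s16-c->s20; s17-a->s21; s17-b->s22; s17-c->s23; s18-a->s18; s18-b->s19; s18-c->s20; s19-a->s16; s19-b->s15; s19-c->s17; s20-a->s21; s20-b->s22; s20-c->s23; s21-a->s18; s21-b->s19; s21-c->s20; s22-a->s16; s22-b->s15; s22-c->s17; s23-a->s21; s23-b->s22; s23-c->s23

Handle the two conditions separately and then intersect. The first has 6 states tracking whether the input so far still matches the prefix `bcbb`; the second has 13 states tracking the last 2 symbols read. A product state is a pair (one from each), accepting exactly when both do.
          a    b    c  
>  s0     s1   s2   s3 
   s1     s4   s5   s6 
   s2     s7   s8   s9 
   s3    s10  s11  s12 
   s4     s4   s5   s6 
   s5     s7   s8  s13 
   s6    s10  s11  s12 
   s7     s4   s5   s6 
   s8     s7   s8  s13 
   s9    s10  s14  s12 
   s10    s4   s5   s6 
   s11    s7   s8  s13 
   s12   s10  s11  s12 
   s13   s10  s11  s12 
   s14    s7  s15  s13 
 * s15   s16  s15  s17 
 * s16   s18  s19  s20 
 * s17   s21  s22  s23 
   s18   s18  s19  s20 
   s19   s16  s15  s17 
   s20   s21  s22  s23 
   s21   s18  s19  s20 
   s22   s16  s15  s17 
   s23   s21  s22  s23 
(> = start, * = accepting)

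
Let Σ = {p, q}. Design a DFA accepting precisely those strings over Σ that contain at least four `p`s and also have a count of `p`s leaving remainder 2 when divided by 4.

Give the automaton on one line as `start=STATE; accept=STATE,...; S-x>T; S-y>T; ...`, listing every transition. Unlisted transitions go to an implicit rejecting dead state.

start=s0; accept=s6; s0-p>s1; s0-q>s0; s1-p>s2; s1-q>s1; s2-p>s3; s2-q>s2; s3-p>s4; s3-q>s3; s4-p>s5; s4-q>s4; s5-p>s6; s5-q>s5; s6-p>s3; s6-q>s6

Build one automaton per condition and run them in lockstep. One (6 states) tracks the count of `p`s, saturating at 5; the other (4 states) tracks the count of `p`s modulo 4. Each combined state is a pair, one component from each; accept when both components accept. Equivalent product states are then merged.
        p   q  
>  s0   s1  s0 
   s1   s2  s1 
   s2   s3  s2 
   s3   s4  s3 
   s4   s5  s4 
   s5   s6  s5 
 * s6   s3  s6 
(> = start, * = accepting)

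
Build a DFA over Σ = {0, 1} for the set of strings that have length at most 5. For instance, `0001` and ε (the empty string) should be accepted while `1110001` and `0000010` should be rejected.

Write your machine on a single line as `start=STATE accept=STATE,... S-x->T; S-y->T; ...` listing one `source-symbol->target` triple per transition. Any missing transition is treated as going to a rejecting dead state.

start=s0; accept=s0,s1,s2,s3,s4,s5; s0-0->s1; s0-1->s1; s1-0->s2; s1-1->s2; s2-0->s3; s2-1->s3; s3-0->s4; s3-1->s4; s4-0->s5; s4-1->s5; s5-0->s6; s5-1->s6; s6-0->s6; s6-1->s6

Count input length up to 6: every symbol moves from s0 toward s6, which means 'more than 5' and absorbs. Accept from {s0, s1, s2, s3, s4, s5}.
A 7-state machine:
        0   1  
>* s0   s1  s1 
 * s1   s2  s2 
 * s2   s3  s3 
 * s3   s4  s4 
 * s4   s5  s5 
 * s5   s6  s6 
   s6   s6  s6 
(> = start, * = accepting)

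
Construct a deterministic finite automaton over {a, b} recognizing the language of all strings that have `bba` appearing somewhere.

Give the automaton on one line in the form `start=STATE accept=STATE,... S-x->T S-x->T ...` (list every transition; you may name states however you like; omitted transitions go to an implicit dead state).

start=q0 accept=q3 q0-a->q0 q0-b->q1 q1-a->q0 q1-b->q2 q2-a->q3 q2-b->q2 q3-a->q3 q3-b->q3

States q0..q2 record the length of the longest prefix of `bba` that matches the current input suffix. Reaching q3 means `bba` has been seen, and we stay there forever. Accept from q3.
A 4-state machine:
        a   b  
>  q0   q0  q1 
   q1   q0  q2 
   q2   q3  q2 
 * q3   q3  q3 
(> = start, * = accepting)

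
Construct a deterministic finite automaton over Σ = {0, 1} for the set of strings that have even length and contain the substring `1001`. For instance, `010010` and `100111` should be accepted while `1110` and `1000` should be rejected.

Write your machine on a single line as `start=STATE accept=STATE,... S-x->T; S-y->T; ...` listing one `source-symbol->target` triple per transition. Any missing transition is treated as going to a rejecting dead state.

Run two small machines in parallel and take their product. One (2 states) tracks the input length modulo 2; the other (5 states) tracks whether and how much of `1001` has been seen. Each combined state is a pair, one component from each; accept when both components accept.
With 10 states:
        0   1  
>  q0   q1  q2 
   q1   q0  q3 
   q2   q4  q3 
   q3   q5  q2 
   q4   q6  q2 
   q5   q7  q3 
   q6   q0  q8 
   q7   q1  q9 
 * q8   q9  q9 
   q9   q8  q8 
(> = start, * = accepting)

start=q0; accept=q8; q0-0->q1; q0-1->q2; q1-0->q0; q1-1->q3; q2-0->q4; q2-1->q3; q3-0->q5; q3-1->q2; q4-0->q6; q4-1->q2; q5-0->q7; q5-1->q3; q6-0->q0; q6-1->q8; q7-0->q1; q7-1->q9; q8-0->q9; q8-1->q9; q9-0->q8; q9-1->q8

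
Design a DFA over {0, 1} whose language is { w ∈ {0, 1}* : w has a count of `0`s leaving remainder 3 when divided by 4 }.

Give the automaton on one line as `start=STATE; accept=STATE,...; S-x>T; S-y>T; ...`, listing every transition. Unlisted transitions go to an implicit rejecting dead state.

start=S0; accept=S3; S0-0>S1; S0-1>S0; S1-0>S2; S1-1>S1; S2-0>S3; S2-1>S2; S3-0>S0; S3-1>S3

Keep the running count of `0`s modulo 4: each `0` advances along the cycle S0 → S1 → S2 → S3 → S0 while other symbols loop. Accept at S3.
        0   1  
>  S0   S1  S0 
   S1   S2  S1 
   S2   S3  S2 
 * S3   S0  S3 
(> = start, * = accepting)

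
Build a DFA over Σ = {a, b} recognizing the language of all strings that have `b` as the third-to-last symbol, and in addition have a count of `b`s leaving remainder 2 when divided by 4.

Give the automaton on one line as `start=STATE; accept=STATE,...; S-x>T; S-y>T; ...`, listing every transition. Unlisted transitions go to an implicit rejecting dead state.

start=q0; accept=q5,q6,q10,q14; q0-a>q0; q0-b>q1; q1-a>q2; q1-b>q3; q2-a>q4; q2-b>q5; q3-a>q6; q3-b>q7; q4-a>q4; q4-b>q8; q5-a>q9; q5-b>q7; q6-a>q10; q6-b>q7; q7-a>q7; q7-b>q11; q8-a>q9; q8-b>q7; q9-a>q10; q9-b>q7; q10-a>q12; q10-b>q7; q11-a>q0; q11-b>q13; q12-a>q12; q12-b>q7; q13-a>q2; q13-b>q14; q14-a>q6; q14-b>q7

Build one automaton per condition and run them in lockstep. One (15 states) tracks the last 3 symbols read; the other (4 states) tracks the count of `b`s modulo 4. Each combined state is a pair, one component from each; accept when both components accept. Equivalent product states are then merged.
          a    b  
>  q0     q0   q1 
   q1     q2   q3 
   q2     q4   q5 
   q3     q6   q7 
   q4     q4   q8 
 * q5     q9   q7 
 * q6    q10   q7 
   q7     q7  q11 
   q8     q9   q7 
   q9    q10   q7 
 * q10   q12   q7 
   q11    q0  q13 
   q12   q12   q7 
   q13    q2  q14 
 * q14    q6   q7 
(> = start, * = accepting)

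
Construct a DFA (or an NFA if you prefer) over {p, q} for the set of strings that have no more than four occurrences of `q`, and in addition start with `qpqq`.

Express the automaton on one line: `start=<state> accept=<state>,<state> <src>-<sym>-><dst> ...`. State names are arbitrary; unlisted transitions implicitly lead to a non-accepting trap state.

Build one automaton per condition and run them in lockstep. One (6 states) tracks the count of `q`s, saturating at 5; the other (6 states) tracks whether the input so far still matches the prefix `qpqq`. Each combined state is a pair, one component from each; accept when both components accept. Minimizing collapses redundant product states.
A 7-state machine:
       p  q 
>  A   B  C 
   B   B  B 
   C   D  B 
   D   B  E 
   E   B  F 
 * F   F  G 
 * G   G  B 
(> = start, * = accepting)

start=A accept=F,G A-p->B A-q->C B-p->B B-q->B C-p->D C-q->B D-p->B D-q->E E-p->B E-q->F F-p->F F-q->G G-p->G G-q->B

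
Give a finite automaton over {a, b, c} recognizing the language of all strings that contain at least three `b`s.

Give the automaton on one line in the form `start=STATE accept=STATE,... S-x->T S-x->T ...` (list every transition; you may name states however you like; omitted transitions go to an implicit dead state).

start=q0 accept=q3,q4 q0-a->q0 q0-b->q1 q0-c->q0 q1-a->q1 q1-b->q2 q1-c->q1 q2-a->q2 q2-b->q3 q2-c->q2 q3-a->q3 q3-b->q4 q3-c->q3 q4-a->q4 q4-b->q4 q4-c->q4

Only the number of `b`s matters, and only up to 4. Make a chain q0 → q1 → q2 → q3 → q4 advanced by each `b` (with q4 absorbing); every other symbol self-loops. The accepting set is {q3, q4}.
5 states suffice.
        a   b   c  
>  q0   q0  q1  q0 
   q1   q1  q2  q1 
   q2   q2  q3  q2 
 * q3   q3  q4  q3 
 * q4   q4  q4  q4 
(> = start, * = accepting)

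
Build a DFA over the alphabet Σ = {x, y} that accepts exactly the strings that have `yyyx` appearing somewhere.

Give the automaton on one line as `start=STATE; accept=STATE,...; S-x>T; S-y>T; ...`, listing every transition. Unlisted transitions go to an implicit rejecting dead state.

start=q0; accept=q4; q0-x>q0; q0-y>q1; q1-x>q0; q1-y>q2; q2-x>q0; q2-y>q3; q3-x>q4; q3-y>q3; q4-x>q4; q4-y>q4

States q0..q3 record the length of the longest prefix of `yyyx` that matches the current input suffix. Reaching q4 means `yyyx` has been seen, and we stay there forever. Accept from q4.
A 5-state machine:
        x   y  
>  q0   q0  q1 
   q1   q0  q2 
   q2   q0  q3 
   q3   q4  q3 
 * q4   q4  q4 
(> = start, * = accepting)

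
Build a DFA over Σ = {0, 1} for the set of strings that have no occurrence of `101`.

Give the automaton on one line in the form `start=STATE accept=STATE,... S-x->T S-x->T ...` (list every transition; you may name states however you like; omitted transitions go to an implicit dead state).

start=q0 accept=q0,q1,q2 q0-0->q0 q0-1->q1 q1-0->q2 q1-1->q1 q2-0->q0 q2-1->q3 q3-0->q3 q3-1->q3

Track partial matches of the forbidden pattern `101`. State q3 is a dead state reached once `101` has occurred; every other state accepts. q0 means no part of `101` is currently matched.
A 4-state machine:
        0   1  
>* q0   q0  q1 
 * q1   q2  q1 
 * q2   q0  q3 
   q3   q3  q3 
(> = start, * = accepting)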